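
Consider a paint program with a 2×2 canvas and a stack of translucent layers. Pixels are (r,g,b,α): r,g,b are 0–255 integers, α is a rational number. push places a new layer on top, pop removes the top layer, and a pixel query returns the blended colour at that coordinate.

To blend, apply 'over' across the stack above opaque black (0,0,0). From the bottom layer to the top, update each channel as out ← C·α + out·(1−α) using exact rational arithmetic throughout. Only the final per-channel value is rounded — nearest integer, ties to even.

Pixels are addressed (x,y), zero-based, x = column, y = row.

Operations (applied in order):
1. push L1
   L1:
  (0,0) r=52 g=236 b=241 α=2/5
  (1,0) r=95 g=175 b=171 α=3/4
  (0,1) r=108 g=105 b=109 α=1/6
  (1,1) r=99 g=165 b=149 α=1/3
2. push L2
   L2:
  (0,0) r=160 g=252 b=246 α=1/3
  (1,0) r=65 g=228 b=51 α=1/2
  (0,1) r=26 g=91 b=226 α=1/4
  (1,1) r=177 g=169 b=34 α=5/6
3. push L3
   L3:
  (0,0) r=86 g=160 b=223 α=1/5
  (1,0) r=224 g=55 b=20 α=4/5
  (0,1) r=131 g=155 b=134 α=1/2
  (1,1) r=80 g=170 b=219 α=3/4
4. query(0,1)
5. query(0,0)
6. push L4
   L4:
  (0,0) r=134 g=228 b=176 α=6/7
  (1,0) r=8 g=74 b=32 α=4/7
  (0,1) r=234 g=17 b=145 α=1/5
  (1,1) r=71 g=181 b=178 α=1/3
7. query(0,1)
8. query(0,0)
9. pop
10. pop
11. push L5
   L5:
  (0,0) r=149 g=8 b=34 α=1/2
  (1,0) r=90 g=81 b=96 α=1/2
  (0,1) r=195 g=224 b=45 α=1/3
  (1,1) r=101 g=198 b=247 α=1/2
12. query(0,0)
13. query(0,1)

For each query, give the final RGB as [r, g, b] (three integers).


query (0,1) [L1,L2,L3] — begin 0,0,0
after L1 α=1/6: [18, 35/2, 109/6]
after L2 α=1/4: [20, 287/8, 561/8]
after L3 α=1/2: [151/2, 1527/16, 1633/16]
→ [76, 95, 102]

(0,0) stack=L1,L2,L3; from [0,0,0]:
L1 α=2/5: [104/5, 472/5, 482/5]
L2 α=1/3: [336/5, 2204/15, 2194/15]
L3 α=1/5: [1774/25, 11216/75, 12121/75]
= [71, 150, 162]

(0,1) stack=L1,L2,L3,L4; from [0,0,0]:
after L1 α=1/6: [18, 35/2, 109/6]
after L2 α=1/4: [20, 287/8, 561/8]
after L3 α=1/2: [151/2, 1527/16, 1633/16]
after L4 α=1/5: [536/5, 319/4, 2213/20]
rounded: [107, 80, 111]

(0,0) stack=L1,L2,L3,L4; from [0,0,0]:
L1 α=2/5: [104/5, 472/5, 482/5]
L2 α=1/3: [336/5, 2204/15, 2194/15]
L3 α=1/5: [1774/25, 11216/75, 12121/75]
L4 α=6/7: [21874/175, 113816/525, 91321/525]
→ [125, 217, 174]

(0,0) stack=L1,L2,L5; from [0,0,0]:
L1 α=2/5: [104/5, 472/5, 482/5]
L2 α=1/3: [336/5, 2204/15, 2194/15]
L5 α=1/2: [1081/10, 1162/15, 1352/15]
rounded: [108, 77, 90]

(0,1) stack=L1,L2,L5; from [0,0,0]:
+L1 (α=1/6) → [18, 35/2, 109/6]
+L2 (α=1/4) → [20, 287/8, 561/8]
+L5 (α=1/3) → [235/3, 1183/12, 247/4]
rounded: [78, 99, 62]


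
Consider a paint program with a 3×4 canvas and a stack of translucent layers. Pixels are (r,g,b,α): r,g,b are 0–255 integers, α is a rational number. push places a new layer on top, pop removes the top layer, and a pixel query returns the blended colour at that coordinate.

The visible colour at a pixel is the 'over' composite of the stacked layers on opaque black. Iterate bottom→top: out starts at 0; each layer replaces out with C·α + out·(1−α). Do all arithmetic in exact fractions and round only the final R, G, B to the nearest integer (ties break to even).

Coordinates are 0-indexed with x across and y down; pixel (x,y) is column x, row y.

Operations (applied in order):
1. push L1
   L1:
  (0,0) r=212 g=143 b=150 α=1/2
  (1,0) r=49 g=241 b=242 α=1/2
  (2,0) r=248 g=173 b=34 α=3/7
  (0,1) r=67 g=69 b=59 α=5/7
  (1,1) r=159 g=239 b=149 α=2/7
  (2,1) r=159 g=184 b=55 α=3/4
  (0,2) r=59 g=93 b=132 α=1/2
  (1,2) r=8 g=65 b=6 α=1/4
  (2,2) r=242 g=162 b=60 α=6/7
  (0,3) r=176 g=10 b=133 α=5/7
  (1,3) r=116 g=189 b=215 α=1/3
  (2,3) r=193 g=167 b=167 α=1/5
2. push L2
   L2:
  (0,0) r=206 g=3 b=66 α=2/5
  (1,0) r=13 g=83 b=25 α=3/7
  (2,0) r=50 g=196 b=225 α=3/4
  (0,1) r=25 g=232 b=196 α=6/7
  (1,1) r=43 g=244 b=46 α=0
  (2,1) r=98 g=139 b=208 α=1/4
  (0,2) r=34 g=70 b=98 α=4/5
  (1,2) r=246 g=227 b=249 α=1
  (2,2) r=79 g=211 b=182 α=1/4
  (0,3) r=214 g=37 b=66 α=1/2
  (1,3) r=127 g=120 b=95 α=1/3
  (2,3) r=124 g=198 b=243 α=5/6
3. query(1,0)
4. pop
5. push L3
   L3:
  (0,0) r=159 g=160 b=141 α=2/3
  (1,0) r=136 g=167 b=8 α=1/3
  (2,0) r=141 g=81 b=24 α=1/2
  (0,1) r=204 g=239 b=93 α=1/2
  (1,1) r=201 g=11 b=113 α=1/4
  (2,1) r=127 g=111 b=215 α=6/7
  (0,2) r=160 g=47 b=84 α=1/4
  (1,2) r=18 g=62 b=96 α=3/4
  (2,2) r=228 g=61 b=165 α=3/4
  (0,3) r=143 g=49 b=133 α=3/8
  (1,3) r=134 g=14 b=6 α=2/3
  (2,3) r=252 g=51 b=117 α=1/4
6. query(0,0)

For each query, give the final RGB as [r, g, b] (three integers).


query (1,0) [L1,L2] — begin 0,0,0
L1 α=1/2: [49/2, 241/2, 121]
L2 α=3/7: [137/7, 731/7, 559/7]
rounded: [20, 104, 80]

at x=0,y=0 over L1,L3:
after L1 α=1/2: [106, 143/2, 75]
after L3 α=2/3: [424/3, 261/2, 119]
rounded: [141, 130, 119]


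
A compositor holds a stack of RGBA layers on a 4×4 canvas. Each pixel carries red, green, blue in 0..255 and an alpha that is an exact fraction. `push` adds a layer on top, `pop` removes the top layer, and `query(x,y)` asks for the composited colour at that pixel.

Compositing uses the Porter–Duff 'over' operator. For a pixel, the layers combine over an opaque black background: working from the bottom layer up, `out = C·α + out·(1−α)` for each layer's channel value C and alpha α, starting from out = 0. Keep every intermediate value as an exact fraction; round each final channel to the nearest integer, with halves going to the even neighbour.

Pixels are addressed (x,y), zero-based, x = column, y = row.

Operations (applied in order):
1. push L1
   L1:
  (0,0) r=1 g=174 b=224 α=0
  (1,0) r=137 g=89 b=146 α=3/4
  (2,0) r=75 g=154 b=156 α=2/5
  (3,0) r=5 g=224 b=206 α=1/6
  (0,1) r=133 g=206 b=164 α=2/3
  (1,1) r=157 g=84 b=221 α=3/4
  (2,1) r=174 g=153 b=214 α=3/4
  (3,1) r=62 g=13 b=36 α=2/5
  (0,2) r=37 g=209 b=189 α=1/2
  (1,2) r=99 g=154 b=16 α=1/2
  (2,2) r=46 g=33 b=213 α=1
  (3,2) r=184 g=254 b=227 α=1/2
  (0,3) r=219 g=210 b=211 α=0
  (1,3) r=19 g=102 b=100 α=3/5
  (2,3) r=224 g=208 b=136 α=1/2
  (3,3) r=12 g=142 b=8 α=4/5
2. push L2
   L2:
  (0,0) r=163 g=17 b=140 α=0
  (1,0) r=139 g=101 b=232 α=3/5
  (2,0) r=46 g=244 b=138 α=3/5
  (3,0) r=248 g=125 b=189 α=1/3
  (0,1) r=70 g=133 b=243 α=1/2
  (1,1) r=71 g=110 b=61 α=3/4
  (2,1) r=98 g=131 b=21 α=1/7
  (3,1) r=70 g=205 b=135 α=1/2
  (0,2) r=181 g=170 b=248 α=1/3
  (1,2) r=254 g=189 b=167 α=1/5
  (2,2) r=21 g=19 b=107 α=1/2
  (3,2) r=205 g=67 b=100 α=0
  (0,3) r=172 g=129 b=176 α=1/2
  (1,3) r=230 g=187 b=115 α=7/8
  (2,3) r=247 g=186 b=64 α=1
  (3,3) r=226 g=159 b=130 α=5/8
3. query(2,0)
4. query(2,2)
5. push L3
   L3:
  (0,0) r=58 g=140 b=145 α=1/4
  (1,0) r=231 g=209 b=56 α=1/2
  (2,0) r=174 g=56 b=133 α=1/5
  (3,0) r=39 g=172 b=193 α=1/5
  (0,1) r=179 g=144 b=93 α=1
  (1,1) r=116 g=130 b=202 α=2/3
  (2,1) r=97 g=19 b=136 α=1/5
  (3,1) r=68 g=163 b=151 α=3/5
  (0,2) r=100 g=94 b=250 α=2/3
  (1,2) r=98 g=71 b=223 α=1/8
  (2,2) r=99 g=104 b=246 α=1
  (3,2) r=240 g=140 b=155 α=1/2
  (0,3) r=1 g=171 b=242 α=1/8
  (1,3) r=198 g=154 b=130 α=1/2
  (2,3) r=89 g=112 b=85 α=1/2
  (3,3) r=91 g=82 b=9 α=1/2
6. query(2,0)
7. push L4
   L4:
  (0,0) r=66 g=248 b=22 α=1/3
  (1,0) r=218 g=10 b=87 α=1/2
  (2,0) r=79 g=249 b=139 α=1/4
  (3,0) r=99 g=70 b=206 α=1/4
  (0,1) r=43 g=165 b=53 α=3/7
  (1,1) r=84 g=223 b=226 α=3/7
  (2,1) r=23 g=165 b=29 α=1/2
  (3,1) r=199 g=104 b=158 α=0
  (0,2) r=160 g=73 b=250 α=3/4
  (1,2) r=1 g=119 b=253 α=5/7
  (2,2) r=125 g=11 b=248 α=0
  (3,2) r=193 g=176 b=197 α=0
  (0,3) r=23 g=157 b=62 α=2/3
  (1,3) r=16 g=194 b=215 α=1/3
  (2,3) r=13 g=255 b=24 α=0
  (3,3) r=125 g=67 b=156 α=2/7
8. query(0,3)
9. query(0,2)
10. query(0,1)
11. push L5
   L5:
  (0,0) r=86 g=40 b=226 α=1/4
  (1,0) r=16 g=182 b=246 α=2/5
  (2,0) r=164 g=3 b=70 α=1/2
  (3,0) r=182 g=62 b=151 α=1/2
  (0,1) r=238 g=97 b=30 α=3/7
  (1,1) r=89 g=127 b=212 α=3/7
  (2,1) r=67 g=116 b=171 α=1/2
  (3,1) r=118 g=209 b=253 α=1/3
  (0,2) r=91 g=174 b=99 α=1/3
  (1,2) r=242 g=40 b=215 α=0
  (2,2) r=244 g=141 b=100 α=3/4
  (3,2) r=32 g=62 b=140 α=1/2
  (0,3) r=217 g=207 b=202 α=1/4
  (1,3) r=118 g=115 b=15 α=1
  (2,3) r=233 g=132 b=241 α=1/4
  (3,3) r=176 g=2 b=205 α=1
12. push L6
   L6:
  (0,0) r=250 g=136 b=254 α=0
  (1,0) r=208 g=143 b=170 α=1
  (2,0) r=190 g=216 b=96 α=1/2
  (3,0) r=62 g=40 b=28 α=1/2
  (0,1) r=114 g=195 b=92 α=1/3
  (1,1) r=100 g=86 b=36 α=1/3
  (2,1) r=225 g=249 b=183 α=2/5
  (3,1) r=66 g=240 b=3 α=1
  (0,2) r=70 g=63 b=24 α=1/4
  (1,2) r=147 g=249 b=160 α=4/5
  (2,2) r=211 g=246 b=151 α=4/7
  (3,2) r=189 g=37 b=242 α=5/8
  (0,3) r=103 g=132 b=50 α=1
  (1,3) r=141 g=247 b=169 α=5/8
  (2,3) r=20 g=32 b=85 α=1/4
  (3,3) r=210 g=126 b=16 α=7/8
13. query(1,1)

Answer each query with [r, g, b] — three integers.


query (2,0) [L1,L2] — begin 0,0,0
L1 α=2/5: [30, 308/5, 312/5]
L2 α=3/5: [198/5, 4276/25, 2694/25]
rounded: [40, 171, 108]

query (2,2) [L1,L2] — begin 0,0,0
after L1 α=1: [46, 33, 213]
after L2 α=1/2: [67/2, 26, 160]
= [34, 26, 160]

(2,0) stack=L1,L2,L3; from [0,0,0]:
+L1 (α=2/5) → [30, 308/5, 312/5]
+L2 (α=3/5) → [198/5, 4276/25, 2694/25]
+L3 (α=1/5) → [1662/25, 18504/125, 14101/125]
rounded: [66, 148, 113]

query (0,3) [L1,L2,L3,L4] — begin 0,0,0
after L1 α=0: [0, 0, 0]
after L2 α=1/2: [86, 129/2, 88]
after L3 α=1/8: [603/8, 1245/16, 429/4]
after L4 α=2/3: [971/24, 6269/48, 925/12]
rounded: [40, 131, 77]

query (0,2) [L1,L2,L3,L4] — begin 0,0,0
+L1 (α=1/2) → [37/2, 209/2, 189/2]
+L2 (α=1/3) → [218/3, 379/3, 437/3]
+L3 (α=2/3) → [818/9, 943/9, 1937/9]
+L4 (α=3/4) → [2569/18, 1457/18, 8687/36]
rounded: [143, 81, 241]

(0,1) stack=L1,L2,L3,L4; from [0,0,0]:
after L1 α=2/3: [266/3, 412/3, 328/3]
after L2 α=1/2: [238/3, 811/6, 1057/6]
after L3 α=1: [179, 144, 93]
after L4 α=3/7: [845/7, 153, 531/7]
= [121, 153, 76]

query (1,1) [L1,L2,L3,L4,L5,L6] — begin 0,0,0
+L1 (α=3/4) → [471/4, 63, 663/4]
+L2 (α=3/4) → [1323/16, 393/4, 1395/16]
+L3 (α=2/3) → [5035/48, 1433/12, 7859/48]
+L4 (α=3/7) → [8059/84, 3440/21, 2285/12]
+L5 (α=3/7) → [13666/147, 21761/147, 599/3]
+L6 (α=1/3) → [42032/441, 56164/441, 1306/9]
→ [95, 127, 145]


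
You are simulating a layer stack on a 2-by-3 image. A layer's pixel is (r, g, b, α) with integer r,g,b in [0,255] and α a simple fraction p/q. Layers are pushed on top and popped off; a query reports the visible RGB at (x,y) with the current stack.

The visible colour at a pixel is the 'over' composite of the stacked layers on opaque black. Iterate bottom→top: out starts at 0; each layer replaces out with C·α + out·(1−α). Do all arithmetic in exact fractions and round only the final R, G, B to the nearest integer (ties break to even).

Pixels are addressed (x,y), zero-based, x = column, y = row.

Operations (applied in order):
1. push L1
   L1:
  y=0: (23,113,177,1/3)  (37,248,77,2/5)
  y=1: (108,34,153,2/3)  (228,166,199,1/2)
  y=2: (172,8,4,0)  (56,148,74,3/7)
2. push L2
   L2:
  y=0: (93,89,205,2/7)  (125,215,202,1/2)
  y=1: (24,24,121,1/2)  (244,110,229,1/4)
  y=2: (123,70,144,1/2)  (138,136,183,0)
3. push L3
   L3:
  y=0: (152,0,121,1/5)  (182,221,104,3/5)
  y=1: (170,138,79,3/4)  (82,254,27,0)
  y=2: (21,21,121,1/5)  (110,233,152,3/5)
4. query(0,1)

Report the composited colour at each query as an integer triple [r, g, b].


query (0,1) [L1,L2,L3] — begin 0,0,0
after L1 α=2/3: [72, 68/3, 102]
after L2 α=1/2: [48, 70/3, 223/2]
after L3 α=3/4: [279/2, 328/3, 697/8]
→ [140, 109, 87]


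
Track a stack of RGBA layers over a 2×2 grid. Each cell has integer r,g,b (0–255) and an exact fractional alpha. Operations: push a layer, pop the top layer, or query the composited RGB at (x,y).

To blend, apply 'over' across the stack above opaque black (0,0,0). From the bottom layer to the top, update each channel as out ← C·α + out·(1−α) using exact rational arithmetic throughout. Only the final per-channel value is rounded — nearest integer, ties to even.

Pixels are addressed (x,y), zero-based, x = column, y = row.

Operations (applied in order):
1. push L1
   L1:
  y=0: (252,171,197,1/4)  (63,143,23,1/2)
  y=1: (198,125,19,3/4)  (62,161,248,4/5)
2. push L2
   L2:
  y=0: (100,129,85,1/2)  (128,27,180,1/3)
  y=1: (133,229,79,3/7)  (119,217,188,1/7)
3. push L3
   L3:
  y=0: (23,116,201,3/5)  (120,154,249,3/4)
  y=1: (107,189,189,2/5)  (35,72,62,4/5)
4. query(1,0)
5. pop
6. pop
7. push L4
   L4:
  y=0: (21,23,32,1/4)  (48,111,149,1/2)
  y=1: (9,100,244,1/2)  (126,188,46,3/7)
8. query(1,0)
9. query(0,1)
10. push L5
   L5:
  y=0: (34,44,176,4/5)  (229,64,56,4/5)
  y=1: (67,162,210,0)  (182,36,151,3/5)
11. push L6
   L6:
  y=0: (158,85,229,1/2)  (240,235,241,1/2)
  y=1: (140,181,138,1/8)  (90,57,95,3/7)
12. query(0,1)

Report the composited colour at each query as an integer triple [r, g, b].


at x=1,y=0 over L1,L2,L3:
L1 α=1/2: [63/2, 143/2, 23/2]
L2 α=1/3: [191/3, 170/3, 203/3]
L3 α=3/4: [1271/12, 389/3, 611/3]
= [106, 130, 204]

at x=1,y=0 over L1,L4:
after L1 α=1/2: [63/2, 143/2, 23/2]
after L4 α=1/2: [159/4, 365/4, 321/4]
→ [40, 91, 80]

(0,1) stack=L1,L4; from [0,0,0]:
after L1 α=3/4: [297/2, 375/4, 57/4]
after L4 α=1/2: [315/4, 775/8, 1033/8]
rounded: [79, 97, 129]

(0,1) stack=L1,L4,L5,L6; from [0,0,0]:
+L1 (α=3/4) → [297/2, 375/4, 57/4]
+L4 (α=1/2) → [315/4, 775/8, 1033/8]
+L5 (α=0) → [315/4, 775/8, 1033/8]
+L6 (α=1/8) → [2765/32, 6873/64, 8335/64]
= [86, 107, 130]


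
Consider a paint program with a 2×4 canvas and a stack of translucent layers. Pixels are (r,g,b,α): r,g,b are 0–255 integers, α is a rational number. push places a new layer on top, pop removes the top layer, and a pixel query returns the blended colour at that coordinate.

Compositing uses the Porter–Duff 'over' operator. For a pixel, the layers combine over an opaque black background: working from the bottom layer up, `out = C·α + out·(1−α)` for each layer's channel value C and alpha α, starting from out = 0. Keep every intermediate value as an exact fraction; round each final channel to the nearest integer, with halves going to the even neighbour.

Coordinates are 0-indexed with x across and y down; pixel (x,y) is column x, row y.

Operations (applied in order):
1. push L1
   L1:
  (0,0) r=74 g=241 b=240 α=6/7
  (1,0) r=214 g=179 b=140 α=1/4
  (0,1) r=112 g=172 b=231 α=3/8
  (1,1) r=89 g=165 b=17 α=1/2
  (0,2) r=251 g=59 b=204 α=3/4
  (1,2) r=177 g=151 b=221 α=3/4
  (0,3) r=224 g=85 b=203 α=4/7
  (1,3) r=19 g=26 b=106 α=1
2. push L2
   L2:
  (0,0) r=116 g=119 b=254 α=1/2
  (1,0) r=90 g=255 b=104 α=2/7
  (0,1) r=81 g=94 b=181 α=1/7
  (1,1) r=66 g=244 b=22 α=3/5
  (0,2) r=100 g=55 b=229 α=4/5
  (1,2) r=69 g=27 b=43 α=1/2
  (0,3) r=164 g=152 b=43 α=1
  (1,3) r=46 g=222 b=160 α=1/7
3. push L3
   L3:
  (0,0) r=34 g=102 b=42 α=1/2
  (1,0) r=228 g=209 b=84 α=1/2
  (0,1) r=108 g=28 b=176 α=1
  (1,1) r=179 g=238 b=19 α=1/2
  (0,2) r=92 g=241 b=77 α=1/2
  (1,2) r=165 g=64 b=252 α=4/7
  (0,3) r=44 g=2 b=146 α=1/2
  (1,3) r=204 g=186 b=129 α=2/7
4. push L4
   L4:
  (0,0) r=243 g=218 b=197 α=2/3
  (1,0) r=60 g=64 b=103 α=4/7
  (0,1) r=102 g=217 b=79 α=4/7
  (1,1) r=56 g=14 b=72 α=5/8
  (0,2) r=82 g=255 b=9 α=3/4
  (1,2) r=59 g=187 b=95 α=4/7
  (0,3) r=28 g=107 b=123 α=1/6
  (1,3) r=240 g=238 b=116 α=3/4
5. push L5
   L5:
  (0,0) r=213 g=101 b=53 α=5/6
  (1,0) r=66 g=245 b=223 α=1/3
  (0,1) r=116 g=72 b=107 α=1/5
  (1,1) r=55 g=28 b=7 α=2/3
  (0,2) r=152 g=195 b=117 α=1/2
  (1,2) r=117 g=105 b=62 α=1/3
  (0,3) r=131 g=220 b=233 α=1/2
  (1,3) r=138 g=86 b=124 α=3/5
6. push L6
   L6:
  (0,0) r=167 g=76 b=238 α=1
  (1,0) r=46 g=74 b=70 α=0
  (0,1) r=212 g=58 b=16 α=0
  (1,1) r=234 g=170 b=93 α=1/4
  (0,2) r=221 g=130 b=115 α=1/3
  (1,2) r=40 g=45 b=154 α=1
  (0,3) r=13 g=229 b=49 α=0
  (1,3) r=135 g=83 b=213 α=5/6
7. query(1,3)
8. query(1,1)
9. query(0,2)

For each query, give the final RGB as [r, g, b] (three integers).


(1,3) stack=L1,L2,L3,L4,L5,L6; from [0,0,0]:
after L1 α=1: [19, 26, 106]
after L2 α=1/7: [160/7, 54, 796/7]
after L3 α=2/7: [3656/49, 642/7, 5786/49]
after L4 α=3/4: [9734/49, 1410/7, 11419/98]
after L5 α=3/5: [39754/245, 4626/35, 29647/245]
after L6 α=5/6: [205129/1470, 19151/210, 145286/735]
rounded: [140, 91, 198]

at x=1,y=1 over L1,L2,L3,L4,L5,L6:
+L1 (α=1/2) → [89/2, 165/2, 17/2]
+L2 (α=3/5) → [287/5, 897/5, 83/5]
+L3 (α=1/2) → [591/5, 2087/10, 89/5]
+L4 (α=5/8) → [3173/40, 6961/80, 2067/40]
+L5 (α=2/3) → [7573/120, 11441/240, 2627/120]
+L6 (α=1/4) → [16933/160, 25041/320, 6347/160]
→ [106, 78, 40]

at x=0,y=2 over L1,L2,L3,L4,L5,L6:
+L1 (α=3/4) → [753/4, 177/4, 153]
+L2 (α=4/5) → [2353/20, 1057/20, 1069/5]
+L3 (α=1/2) → [4193/40, 5877/40, 727/5]
+L4 (α=3/4) → [14033/160, 36477/160, 431/10]
+L5 (α=1/2) → [38353/320, 67677/320, 1601/20]
+L6 (α=1/3) → [24571/160, 88477/480, 917/10]
→ [154, 184, 92]


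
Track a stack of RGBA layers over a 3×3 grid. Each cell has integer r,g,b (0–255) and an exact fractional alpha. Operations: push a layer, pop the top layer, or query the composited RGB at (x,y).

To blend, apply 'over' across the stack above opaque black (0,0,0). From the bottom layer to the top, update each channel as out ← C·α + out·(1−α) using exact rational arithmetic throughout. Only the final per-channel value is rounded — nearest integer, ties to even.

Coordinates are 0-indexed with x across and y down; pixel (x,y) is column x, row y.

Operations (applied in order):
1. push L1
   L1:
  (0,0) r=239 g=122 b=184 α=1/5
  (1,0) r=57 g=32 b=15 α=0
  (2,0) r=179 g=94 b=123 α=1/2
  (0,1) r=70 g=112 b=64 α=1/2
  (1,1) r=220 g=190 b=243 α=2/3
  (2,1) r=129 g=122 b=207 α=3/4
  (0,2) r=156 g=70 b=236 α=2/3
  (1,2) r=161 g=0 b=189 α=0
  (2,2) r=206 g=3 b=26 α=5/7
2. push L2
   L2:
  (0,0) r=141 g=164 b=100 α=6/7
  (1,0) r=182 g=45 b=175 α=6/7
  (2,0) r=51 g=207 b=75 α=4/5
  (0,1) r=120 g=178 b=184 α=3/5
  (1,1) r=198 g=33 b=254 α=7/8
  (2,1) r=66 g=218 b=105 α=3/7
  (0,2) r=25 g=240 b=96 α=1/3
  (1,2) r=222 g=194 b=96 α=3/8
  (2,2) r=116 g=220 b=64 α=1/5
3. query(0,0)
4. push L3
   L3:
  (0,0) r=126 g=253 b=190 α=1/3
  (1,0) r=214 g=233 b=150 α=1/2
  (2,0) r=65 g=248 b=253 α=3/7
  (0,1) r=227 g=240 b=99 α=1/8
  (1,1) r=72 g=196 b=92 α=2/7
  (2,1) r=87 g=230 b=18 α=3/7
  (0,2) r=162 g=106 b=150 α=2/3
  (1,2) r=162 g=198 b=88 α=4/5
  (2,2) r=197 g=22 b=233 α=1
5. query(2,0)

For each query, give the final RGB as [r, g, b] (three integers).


(0,0) stack=L1,L2; from [0,0,0]:
L1 α=1/5: [239/5, 122/5, 184/5]
L2 α=6/7: [4469/35, 5042/35, 3184/35]
rounded: [128, 144, 91]

at x=2,y=0 over L1,L2,L3:
L1 α=1/2: [179/2, 47, 123/2]
L2 α=4/5: [587/10, 175, 723/10]
L3 α=3/7: [307/5, 1444/7, 5241/35]
→ [61, 206, 150]


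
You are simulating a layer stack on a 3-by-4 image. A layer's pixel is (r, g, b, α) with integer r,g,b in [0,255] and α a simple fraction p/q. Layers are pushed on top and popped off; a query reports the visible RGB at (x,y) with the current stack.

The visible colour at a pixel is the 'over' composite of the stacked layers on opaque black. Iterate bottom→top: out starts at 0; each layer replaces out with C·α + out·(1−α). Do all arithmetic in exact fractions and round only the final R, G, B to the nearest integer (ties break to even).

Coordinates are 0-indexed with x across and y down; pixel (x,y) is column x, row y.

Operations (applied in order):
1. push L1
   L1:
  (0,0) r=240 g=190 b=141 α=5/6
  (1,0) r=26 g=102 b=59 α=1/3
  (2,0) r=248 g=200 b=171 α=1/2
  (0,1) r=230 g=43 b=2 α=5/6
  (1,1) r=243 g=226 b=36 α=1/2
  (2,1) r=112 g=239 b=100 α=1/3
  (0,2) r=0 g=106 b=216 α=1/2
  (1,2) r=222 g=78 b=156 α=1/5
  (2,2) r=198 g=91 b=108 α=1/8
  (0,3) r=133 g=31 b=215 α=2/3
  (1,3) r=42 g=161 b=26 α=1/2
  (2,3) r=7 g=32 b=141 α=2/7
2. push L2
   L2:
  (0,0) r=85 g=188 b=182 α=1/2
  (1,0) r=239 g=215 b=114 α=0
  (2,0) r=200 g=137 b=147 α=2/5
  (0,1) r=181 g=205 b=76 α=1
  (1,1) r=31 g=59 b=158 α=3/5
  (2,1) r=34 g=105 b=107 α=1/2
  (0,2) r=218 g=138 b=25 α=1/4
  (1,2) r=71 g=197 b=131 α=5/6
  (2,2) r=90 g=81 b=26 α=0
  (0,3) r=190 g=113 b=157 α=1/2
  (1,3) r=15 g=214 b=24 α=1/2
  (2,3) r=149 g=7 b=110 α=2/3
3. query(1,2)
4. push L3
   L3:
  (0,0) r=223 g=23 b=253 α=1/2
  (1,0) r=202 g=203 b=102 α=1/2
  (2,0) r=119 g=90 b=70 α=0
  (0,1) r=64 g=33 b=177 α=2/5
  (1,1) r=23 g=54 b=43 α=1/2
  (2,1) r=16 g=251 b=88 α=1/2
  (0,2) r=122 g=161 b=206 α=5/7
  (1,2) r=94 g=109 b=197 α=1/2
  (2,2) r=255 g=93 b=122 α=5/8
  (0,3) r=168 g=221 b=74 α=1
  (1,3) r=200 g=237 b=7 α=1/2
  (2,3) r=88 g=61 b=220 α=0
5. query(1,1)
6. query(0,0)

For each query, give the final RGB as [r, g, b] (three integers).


at x=1,y=2 over L1,L2:
+L1 (α=1/5) → [222/5, 78/5, 156/5]
+L2 (α=5/6) → [1997/30, 5003/30, 3431/30]
= [67, 167, 114]

query (1,1) [L1,L2,L3] — begin 0,0,0
L1 α=1/2: [243/2, 113, 18]
L2 α=3/5: [336/5, 403/5, 102]
L3 α=1/2: [451/10, 673/10, 145/2]
= [45, 67, 72]

(0,0) stack=L1,L2,L3; from [0,0,0]:
after L1 α=5/6: [200, 475/3, 235/2]
after L2 α=1/2: [285/2, 1039/6, 599/4]
after L3 α=1/2: [731/4, 1177/12, 1611/8]
→ [183, 98, 201]


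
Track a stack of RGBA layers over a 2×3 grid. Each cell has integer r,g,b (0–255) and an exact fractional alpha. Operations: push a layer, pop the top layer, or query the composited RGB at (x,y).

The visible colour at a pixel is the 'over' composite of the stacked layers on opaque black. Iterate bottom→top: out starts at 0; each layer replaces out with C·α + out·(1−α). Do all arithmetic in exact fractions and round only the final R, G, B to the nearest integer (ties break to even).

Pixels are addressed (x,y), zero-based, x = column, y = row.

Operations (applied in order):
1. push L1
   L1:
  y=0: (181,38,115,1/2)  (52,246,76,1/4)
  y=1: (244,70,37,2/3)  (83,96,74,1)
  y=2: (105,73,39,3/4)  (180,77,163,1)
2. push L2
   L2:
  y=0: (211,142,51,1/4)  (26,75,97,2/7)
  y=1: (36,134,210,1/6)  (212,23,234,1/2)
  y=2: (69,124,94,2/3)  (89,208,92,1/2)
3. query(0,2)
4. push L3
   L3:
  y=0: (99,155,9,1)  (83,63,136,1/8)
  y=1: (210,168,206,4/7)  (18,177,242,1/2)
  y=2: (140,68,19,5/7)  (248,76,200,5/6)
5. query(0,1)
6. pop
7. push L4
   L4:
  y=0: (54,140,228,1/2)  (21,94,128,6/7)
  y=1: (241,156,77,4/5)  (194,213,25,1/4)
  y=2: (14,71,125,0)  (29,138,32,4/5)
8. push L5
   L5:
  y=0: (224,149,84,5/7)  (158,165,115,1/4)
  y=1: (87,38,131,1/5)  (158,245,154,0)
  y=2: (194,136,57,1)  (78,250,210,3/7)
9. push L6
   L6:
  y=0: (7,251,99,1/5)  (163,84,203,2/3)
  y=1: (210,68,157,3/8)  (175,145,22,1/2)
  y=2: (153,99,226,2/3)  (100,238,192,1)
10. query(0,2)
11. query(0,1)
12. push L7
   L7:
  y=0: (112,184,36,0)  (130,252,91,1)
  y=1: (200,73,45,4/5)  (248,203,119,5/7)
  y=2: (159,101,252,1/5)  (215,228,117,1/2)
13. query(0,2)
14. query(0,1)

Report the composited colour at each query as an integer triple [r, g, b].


at x=0,y=2 over L1,L2:
after L1 α=3/4: [315/4, 219/4, 117/4]
after L2 α=2/3: [289/4, 1211/12, 869/12]
→ [72, 101, 72]

at x=0,y=1 over L1,L2,L3:
L1 α=2/3: [488/3, 140/3, 74/3]
L2 α=1/6: [1274/9, 551/9, 500/9]
L3 α=4/7: [542/3, 2567/21, 2972/21]
rounded: [181, 122, 142]

query (0,2) [L1,L2,L4,L5,L6] — begin 0,0,0
+L1 (α=3/4) → [315/4, 219/4, 117/4]
+L2 (α=2/3) → [289/4, 1211/12, 869/12]
+L4 (α=0) → [289/4, 1211/12, 869/12]
+L5 (α=1) → [194, 136, 57]
+L6 (α=2/3) → [500/3, 334/3, 509/3]
= [167, 111, 170]

at x=0,y=1 over L1,L2,L4,L5,L6:
after L1 α=2/3: [488/3, 140/3, 74/3]
after L2 α=1/6: [1274/9, 551/9, 500/9]
after L4 α=4/5: [1990/9, 6167/45, 3272/45]
after L5 α=1/5: [8743/45, 26378/225, 18983/225]
after L6 α=3/8: [14413/72, 17779/180, 20089/180]
→ [200, 99, 112]

(0,2) stack=L1,L2,L4,L5,L6,L7; from [0,0,0]:
L1 α=3/4: [315/4, 219/4, 117/4]
L2 α=2/3: [289/4, 1211/12, 869/12]
L4 α=0: [289/4, 1211/12, 869/12]
L5 α=1: [194, 136, 57]
L6 α=2/3: [500/3, 334/3, 509/3]
L7 α=1/5: [2477/15, 1639/15, 2792/15]
→ [165, 109, 186]

query (0,1) [L1,L2,L4,L5,L6,L7] — begin 0,0,0
+L1 (α=2/3) → [488/3, 140/3, 74/3]
+L2 (α=1/6) → [1274/9, 551/9, 500/9]
+L4 (α=4/5) → [1990/9, 6167/45, 3272/45]
+L5 (α=1/5) → [8743/45, 26378/225, 18983/225]
+L6 (α=3/8) → [14413/72, 17779/180, 20089/180]
+L7 (α=4/5) → [72013/360, 70339/900, 52489/900]
→ [200, 78, 58]


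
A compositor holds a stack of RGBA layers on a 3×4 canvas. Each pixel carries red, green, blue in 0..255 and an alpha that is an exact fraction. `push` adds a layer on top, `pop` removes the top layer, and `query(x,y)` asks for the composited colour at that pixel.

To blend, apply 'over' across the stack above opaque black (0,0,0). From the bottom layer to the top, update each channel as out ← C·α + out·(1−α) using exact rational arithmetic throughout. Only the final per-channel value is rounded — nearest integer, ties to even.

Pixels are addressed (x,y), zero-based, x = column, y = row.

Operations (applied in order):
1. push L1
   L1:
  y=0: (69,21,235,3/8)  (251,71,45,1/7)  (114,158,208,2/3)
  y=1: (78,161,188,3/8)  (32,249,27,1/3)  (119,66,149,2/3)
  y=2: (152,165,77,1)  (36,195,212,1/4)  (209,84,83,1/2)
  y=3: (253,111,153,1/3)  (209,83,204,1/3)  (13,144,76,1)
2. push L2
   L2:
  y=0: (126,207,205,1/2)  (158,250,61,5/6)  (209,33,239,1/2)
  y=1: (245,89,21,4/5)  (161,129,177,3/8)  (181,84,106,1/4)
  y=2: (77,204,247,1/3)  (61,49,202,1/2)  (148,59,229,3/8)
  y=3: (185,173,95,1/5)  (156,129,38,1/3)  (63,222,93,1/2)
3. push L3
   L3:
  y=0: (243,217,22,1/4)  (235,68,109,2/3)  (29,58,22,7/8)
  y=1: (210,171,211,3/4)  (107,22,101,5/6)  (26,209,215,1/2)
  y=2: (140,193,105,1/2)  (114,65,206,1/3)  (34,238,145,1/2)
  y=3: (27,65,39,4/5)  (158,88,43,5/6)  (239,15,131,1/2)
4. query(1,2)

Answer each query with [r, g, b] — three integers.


query (1,2) [L1,L2,L3] — begin 0,0,0
after L1 α=1/4: [9, 195/4, 53]
after L2 α=1/2: [35, 391/8, 255/2]
after L3 α=1/3: [184/3, 217/4, 461/3]
= [61, 54, 154]


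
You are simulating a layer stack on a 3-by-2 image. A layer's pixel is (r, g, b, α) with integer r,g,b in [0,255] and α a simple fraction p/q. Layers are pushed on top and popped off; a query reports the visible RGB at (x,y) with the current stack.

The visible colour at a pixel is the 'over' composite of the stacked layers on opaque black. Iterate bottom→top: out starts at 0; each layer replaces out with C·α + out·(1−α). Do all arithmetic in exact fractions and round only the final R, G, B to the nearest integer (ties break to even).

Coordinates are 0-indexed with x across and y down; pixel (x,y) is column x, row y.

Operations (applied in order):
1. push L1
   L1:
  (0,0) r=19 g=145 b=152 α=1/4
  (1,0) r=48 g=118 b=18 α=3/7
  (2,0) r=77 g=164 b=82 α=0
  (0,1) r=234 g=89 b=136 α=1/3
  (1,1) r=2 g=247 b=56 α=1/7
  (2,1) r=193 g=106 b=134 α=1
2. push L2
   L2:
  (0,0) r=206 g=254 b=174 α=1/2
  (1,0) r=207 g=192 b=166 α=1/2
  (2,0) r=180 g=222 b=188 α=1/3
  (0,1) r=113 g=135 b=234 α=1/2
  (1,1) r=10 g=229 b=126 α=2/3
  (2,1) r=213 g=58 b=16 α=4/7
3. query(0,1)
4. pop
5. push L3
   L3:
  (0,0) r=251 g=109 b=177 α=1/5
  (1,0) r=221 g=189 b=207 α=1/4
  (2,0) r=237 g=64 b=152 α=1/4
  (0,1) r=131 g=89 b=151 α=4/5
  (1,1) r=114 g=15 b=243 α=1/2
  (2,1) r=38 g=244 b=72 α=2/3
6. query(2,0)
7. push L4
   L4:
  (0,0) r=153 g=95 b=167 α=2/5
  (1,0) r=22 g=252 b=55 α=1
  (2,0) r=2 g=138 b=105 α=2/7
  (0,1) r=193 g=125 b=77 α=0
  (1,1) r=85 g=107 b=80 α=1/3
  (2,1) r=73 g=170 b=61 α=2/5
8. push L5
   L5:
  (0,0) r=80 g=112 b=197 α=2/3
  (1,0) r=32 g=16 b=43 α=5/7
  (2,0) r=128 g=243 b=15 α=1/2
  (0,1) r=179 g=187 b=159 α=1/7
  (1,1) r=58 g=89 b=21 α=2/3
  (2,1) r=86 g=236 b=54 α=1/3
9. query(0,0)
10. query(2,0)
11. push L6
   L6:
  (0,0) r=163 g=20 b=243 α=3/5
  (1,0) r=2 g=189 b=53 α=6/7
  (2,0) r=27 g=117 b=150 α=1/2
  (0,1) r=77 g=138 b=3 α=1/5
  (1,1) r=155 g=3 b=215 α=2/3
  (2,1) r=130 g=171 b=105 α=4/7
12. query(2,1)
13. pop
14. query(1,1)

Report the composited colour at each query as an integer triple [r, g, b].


at x=0,y=1 over L1,L2:
+L1 (α=1/3) → [78, 89/3, 136/3]
+L2 (α=1/2) → [191/2, 247/3, 419/3]
→ [96, 82, 140]

(2,0) stack=L1,L3; from [0,0,0]:
L1 α=0: [0, 0, 0]
L3 α=1/4: [237/4, 16, 38]
→ [59, 16, 38]

at x=0,y=0 over L1,L3,L4,L5:
after L1 α=1/4: [19/4, 145/4, 38]
after L3 α=1/5: [54, 254/5, 329/5]
after L4 α=2/5: [468/5, 1712/25, 2657/25]
after L5 α=2/3: [1268/15, 7312/75, 4169/25]
rounded: [85, 97, 167]

(2,0) stack=L1,L3,L4,L5; from [0,0,0]:
+L1 (α=0) → [0, 0, 0]
+L3 (α=1/4) → [237/4, 16, 38]
+L4 (α=2/7) → [1201/28, 356/7, 400/7]
+L5 (α=1/2) → [4785/56, 2057/14, 505/14]
rounded: [85, 147, 36]

at x=2,y=1 over L1,L3,L4,L5,L6:
after L1 α=1: [193, 106, 134]
after L3 α=2/3: [269/3, 198, 278/3]
after L4 α=2/5: [83, 934/5, 80]
after L5 α=1/3: [84, 1016/5, 214/3]
after L6 α=4/7: [772/7, 924/5, 634/7]
→ [110, 185, 91]

query (1,1) [L1,L3,L4,L5] — begin 0,0,0
+L1 (α=1/7) → [2/7, 247/7, 8]
+L3 (α=1/2) → [400/7, 176/7, 251/2]
+L4 (α=1/3) → [465/7, 367/7, 331/3]
+L5 (α=2/3) → [1277/21, 1613/21, 457/9]
= [61, 77, 51]


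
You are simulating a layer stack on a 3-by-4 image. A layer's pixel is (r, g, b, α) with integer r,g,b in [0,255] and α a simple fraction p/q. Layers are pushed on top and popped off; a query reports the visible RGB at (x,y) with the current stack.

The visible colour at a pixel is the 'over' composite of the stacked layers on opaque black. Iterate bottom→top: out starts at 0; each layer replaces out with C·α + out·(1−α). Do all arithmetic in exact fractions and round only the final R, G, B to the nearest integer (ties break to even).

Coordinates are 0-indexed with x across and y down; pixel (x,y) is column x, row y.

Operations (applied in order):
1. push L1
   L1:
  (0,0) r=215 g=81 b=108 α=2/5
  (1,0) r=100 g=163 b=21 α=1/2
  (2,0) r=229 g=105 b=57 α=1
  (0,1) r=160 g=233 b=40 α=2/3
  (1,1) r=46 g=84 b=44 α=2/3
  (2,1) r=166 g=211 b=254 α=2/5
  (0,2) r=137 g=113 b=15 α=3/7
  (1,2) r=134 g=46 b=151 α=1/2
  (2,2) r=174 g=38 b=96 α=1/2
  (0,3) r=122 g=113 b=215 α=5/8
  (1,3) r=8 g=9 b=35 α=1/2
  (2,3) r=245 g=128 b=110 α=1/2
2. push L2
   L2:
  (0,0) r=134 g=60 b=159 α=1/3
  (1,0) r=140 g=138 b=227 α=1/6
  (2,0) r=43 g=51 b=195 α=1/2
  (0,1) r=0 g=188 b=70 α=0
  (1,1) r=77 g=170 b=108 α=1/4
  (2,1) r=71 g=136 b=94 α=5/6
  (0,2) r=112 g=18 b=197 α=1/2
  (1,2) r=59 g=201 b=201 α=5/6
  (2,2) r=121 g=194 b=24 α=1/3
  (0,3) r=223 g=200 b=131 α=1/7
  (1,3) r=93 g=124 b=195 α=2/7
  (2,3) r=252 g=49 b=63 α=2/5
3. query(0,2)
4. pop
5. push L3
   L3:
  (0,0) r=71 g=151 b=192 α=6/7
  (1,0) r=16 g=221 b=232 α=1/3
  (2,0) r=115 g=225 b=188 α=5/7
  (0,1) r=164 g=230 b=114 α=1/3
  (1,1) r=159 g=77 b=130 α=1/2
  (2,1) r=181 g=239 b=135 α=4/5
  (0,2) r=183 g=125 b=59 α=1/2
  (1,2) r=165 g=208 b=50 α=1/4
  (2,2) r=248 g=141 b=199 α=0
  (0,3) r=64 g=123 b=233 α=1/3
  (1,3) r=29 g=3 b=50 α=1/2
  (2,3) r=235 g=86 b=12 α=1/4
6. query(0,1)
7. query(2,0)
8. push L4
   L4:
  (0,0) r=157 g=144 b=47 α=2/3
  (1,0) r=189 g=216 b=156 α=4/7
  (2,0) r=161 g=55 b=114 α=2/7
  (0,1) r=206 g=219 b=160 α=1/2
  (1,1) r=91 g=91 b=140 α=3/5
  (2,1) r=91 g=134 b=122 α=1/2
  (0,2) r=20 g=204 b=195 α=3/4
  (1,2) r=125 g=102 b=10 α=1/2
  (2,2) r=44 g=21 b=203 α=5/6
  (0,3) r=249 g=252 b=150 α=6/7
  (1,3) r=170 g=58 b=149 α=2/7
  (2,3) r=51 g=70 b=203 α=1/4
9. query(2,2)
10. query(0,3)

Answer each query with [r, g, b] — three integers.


(0,2) stack=L1,L2; from [0,0,0]:
after L1 α=3/7: [411/7, 339/7, 45/7]
after L2 α=1/2: [1195/14, 465/14, 712/7]
→ [85, 33, 102]

(0,1) stack=L1,L3; from [0,0,0]:
L1 α=2/3: [320/3, 466/3, 80/3]
L3 α=1/3: [1132/9, 1622/9, 502/9]
rounded: [126, 180, 56]

query (2,0) [L1,L3] — begin 0,0,0
after L1 α=1: [229, 105, 57]
after L3 α=5/7: [1033/7, 1335/7, 1054/7]
= [148, 191, 151]

(2,2) stack=L1,L3,L4; from [0,0,0]:
after L1 α=1/2: [87, 19, 48]
after L3 α=0: [87, 19, 48]
after L4 α=5/6: [307/6, 62/3, 1063/6]
= [51, 21, 177]

at x=0,y=3 over L1,L3,L4:
+L1 (α=5/8) → [305/4, 565/8, 1075/8]
+L3 (α=1/3) → [433/6, 1057/12, 669/4]
+L4 (α=6/7) → [9397/42, 2743/12, 4269/28]
= [224, 229, 152]


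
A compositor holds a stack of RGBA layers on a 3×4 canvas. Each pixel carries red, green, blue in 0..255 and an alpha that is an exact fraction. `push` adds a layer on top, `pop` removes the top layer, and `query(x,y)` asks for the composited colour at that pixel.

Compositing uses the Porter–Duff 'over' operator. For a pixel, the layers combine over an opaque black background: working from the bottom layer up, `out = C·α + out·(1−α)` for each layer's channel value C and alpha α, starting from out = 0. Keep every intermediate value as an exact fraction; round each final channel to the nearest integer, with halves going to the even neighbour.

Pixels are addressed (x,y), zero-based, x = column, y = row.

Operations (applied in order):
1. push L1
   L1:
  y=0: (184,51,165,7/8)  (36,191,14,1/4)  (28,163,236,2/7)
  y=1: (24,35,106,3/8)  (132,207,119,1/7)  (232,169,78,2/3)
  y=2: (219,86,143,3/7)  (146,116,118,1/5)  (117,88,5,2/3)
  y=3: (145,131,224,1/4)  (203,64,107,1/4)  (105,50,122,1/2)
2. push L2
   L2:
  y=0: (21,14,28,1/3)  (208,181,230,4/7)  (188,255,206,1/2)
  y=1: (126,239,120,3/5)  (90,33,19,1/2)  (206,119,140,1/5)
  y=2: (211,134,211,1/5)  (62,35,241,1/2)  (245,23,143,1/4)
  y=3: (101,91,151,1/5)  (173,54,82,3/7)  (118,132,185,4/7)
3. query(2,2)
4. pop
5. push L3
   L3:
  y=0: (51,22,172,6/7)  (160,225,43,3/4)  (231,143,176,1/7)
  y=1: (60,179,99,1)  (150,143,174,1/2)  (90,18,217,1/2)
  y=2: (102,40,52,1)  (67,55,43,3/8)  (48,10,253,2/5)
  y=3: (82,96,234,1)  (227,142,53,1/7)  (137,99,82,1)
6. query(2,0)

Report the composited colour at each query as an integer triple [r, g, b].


(2,2) stack=L1,L2; from [0,0,0]:
L1 α=2/3: [78, 176/3, 10/3]
L2 α=1/4: [479/4, 199/4, 153/4]
= [120, 50, 38]

query (2,0) [L1,L3] — begin 0,0,0
+L1 (α=2/7) → [8, 326/7, 472/7]
+L3 (α=1/7) → [279/7, 2957/49, 4064/49]
→ [40, 60, 83]


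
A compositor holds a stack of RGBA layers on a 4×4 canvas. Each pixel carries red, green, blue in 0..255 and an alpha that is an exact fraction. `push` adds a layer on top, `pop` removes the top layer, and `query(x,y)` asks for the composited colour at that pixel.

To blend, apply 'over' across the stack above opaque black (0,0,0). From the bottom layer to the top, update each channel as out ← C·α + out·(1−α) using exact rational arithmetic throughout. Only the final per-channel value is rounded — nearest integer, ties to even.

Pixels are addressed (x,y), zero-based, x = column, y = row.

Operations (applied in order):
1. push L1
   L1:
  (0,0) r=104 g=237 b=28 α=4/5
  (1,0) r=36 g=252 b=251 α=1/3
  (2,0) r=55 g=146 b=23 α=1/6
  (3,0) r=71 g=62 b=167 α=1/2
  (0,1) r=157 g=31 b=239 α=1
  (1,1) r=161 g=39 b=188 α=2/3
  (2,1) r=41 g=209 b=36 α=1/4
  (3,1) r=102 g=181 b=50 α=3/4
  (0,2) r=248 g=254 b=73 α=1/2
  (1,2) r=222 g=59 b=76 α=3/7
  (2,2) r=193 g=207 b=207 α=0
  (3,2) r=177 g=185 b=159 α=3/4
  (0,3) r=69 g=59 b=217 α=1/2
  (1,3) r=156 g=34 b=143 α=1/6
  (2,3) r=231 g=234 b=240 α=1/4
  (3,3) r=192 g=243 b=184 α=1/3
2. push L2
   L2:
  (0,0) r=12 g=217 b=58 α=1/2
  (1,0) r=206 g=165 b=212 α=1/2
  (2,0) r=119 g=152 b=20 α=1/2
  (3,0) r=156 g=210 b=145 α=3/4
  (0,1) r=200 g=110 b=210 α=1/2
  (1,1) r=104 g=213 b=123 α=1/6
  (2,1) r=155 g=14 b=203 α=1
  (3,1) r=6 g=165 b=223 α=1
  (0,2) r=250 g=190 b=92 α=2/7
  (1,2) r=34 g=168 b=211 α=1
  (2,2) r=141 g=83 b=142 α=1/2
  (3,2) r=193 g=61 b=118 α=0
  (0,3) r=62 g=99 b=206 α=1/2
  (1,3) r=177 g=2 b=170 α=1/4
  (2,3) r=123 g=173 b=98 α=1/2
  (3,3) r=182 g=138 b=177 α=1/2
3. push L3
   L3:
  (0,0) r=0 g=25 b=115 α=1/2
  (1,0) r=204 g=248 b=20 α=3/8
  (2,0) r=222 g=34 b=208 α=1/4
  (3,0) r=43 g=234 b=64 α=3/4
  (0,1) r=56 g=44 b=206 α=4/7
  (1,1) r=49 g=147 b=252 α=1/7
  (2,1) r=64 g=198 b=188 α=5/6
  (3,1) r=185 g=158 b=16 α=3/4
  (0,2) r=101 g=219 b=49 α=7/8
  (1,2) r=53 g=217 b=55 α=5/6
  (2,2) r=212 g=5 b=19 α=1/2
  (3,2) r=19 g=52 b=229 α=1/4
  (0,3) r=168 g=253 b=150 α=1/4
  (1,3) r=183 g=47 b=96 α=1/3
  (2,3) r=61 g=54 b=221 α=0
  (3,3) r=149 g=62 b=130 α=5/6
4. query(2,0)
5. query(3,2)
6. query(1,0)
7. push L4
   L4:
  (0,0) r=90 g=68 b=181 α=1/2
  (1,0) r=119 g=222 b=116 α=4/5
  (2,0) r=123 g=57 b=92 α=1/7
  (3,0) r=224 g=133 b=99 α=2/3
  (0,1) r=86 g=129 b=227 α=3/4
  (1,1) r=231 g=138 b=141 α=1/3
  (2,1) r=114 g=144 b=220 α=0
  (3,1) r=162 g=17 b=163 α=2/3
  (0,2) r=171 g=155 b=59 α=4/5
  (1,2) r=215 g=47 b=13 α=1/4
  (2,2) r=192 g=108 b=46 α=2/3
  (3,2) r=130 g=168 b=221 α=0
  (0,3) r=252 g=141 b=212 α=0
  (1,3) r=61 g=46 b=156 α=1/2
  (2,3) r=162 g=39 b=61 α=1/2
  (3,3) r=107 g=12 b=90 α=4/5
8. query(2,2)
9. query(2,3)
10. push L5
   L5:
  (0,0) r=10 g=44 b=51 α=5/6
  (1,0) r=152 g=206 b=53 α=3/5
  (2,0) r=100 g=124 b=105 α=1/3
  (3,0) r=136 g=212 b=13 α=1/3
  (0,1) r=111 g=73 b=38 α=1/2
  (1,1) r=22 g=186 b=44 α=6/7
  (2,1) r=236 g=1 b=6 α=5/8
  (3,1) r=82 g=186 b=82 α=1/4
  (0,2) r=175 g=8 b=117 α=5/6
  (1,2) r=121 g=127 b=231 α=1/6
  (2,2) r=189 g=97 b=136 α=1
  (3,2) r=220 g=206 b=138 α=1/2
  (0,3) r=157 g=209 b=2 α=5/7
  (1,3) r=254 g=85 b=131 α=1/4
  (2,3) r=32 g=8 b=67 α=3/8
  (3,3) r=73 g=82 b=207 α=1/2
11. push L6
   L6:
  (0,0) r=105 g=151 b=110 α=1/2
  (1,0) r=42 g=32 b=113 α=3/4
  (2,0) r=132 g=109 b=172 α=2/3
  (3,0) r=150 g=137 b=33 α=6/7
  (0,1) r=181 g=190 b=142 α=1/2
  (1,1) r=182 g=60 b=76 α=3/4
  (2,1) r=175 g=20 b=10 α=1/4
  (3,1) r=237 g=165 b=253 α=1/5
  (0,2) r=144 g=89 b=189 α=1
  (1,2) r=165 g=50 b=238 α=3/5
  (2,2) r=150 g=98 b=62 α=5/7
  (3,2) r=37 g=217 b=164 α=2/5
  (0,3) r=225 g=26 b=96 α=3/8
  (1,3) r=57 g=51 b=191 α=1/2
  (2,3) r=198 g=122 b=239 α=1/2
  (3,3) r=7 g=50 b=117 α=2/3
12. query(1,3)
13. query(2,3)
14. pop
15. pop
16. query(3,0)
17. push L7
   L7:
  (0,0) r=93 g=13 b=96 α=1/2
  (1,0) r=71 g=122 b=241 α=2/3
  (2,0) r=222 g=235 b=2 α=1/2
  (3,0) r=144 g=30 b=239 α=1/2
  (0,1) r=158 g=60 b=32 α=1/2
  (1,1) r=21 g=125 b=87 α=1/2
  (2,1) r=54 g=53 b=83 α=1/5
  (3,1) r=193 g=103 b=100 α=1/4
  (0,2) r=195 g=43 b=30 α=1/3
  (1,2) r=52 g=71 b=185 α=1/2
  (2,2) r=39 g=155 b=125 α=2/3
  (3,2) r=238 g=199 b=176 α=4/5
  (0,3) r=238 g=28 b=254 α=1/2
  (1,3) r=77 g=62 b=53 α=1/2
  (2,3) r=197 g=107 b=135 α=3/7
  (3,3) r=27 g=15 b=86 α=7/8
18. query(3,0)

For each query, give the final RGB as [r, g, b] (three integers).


at x=2,y=0 over L1,L2,L3:
after L1 α=1/6: [55/6, 73/3, 23/6]
after L2 α=1/2: [769/12, 529/6, 143/12]
after L3 α=1/4: [1657/16, 597/8, 975/16]
→ [104, 75, 61]

query (3,2) [L1,L2,L3] — begin 0,0,0
+L1 (α=3/4) → [531/4, 555/4, 477/4]
+L2 (α=0) → [531/4, 555/4, 477/4]
+L3 (α=1/4) → [1669/16, 1873/16, 2347/16]
→ [104, 117, 147]

at x=1,y=0 over L1,L2,L3:
after L1 α=1/3: [12, 84, 251/3]
after L2 α=1/2: [109, 249/2, 887/6]
after L3 α=3/8: [1157/8, 2733/16, 4795/48]
rounded: [145, 171, 100]

at x=2,y=2 over L1,L2,L3,L4:
after L1 α=0: [0, 0, 0]
after L2 α=1/2: [141/2, 83/2, 71]
after L3 α=1/2: [565/4, 93/4, 45]
after L4 α=2/3: [2101/12, 319/4, 137/3]
= [175, 80, 46]

at x=2,y=3 over L1,L2,L3,L4:
L1 α=1/4: [231/4, 117/2, 60]
L2 α=1/2: [723/8, 463/4, 79]
L3 α=0: [723/8, 463/4, 79]
L4 α=1/2: [2019/16, 619/8, 70]
= [126, 77, 70]

query (1,3) [L1,L2,L3,L4,L5,L6] — begin 0,0,0
after L1 α=1/6: [26, 17/3, 143/6]
after L2 α=1/4: [255/4, 19/4, 483/8]
after L3 α=1/3: [207/2, 113/6, 289/4]
after L4 α=1/2: [329/4, 389/12, 913/8]
after L5 α=1/4: [2003/16, 729/16, 3787/32]
after L6 α=1/2: [2915/32, 1545/32, 9899/64]
= [91, 48, 155]

at x=2,y=3 over L1,L2,L3,L4,L5,L6:
after L1 α=1/4: [231/4, 117/2, 60]
after L2 α=1/2: [723/8, 463/4, 79]
after L3 α=0: [723/8, 463/4, 79]
after L4 α=1/2: [2019/16, 619/8, 70]
after L5 α=3/8: [11631/128, 3287/64, 551/8]
after L6 α=1/2: [36975/256, 11095/128, 2463/16]
= [144, 87, 154]

(3,0) stack=L1,L2,L3,L4; from [0,0,0]:
L1 α=1/2: [71/2, 31, 167/2]
L2 α=3/4: [1007/8, 661/4, 1037/8]
L3 α=3/4: [2039/32, 3469/16, 2573/32]
L4 α=2/3: [16375/96, 2575/16, 8909/96]
→ [171, 161, 93]

query (3,0) [L1,L2,L3,L4,L7] — begin 0,0,0
L1 α=1/2: [71/2, 31, 167/2]
L2 α=3/4: [1007/8, 661/4, 1037/8]
L3 α=3/4: [2039/32, 3469/16, 2573/32]
L4 α=2/3: [16375/96, 2575/16, 8909/96]
L7 α=1/2: [30199/192, 3055/32, 31853/192]
= [157, 95, 166]


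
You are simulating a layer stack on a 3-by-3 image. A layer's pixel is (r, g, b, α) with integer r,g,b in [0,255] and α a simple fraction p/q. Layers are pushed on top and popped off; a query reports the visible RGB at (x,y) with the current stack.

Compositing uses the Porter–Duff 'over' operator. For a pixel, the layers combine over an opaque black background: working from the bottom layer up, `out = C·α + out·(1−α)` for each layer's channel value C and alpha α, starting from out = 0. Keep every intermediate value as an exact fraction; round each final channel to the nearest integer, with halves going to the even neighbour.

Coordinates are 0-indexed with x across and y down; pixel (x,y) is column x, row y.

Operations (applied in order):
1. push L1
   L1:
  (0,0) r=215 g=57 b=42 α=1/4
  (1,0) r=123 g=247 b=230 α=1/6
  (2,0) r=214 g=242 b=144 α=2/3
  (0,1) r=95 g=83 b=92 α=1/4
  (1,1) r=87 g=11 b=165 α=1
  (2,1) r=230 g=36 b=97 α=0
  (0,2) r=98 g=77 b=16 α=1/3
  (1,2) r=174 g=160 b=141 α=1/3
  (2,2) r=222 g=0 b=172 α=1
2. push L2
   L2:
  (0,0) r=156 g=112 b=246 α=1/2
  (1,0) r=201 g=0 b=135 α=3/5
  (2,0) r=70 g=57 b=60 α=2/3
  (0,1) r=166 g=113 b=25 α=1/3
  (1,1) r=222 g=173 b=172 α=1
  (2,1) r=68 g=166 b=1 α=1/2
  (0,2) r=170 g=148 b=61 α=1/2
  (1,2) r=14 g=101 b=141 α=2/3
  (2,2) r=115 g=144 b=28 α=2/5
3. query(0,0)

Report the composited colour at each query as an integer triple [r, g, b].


(0,0) stack=L1,L2; from [0,0,0]:
+L1 (α=1/4) → [215/4, 57/4, 21/2]
+L2 (α=1/2) → [839/8, 505/8, 513/4]
rounded: [105, 63, 128]
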